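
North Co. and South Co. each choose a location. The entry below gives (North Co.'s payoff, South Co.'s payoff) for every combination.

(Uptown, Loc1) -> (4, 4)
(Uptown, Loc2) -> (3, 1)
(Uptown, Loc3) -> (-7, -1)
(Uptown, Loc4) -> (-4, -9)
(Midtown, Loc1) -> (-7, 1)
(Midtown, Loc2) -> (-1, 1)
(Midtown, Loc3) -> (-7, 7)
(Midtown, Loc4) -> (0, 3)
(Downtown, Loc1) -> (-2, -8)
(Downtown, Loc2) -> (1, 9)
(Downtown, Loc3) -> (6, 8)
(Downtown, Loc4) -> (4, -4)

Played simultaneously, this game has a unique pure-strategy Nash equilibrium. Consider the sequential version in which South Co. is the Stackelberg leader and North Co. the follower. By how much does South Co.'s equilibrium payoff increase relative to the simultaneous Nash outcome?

4

Backward induction with South Co. moving first.
- Loc1: BR = Uptown, leader payoff 4.
- Loc2: BR = Uptown, leader payoff 1.
- Loc3: BR = Downtown, leader payoff 8.
- Loc4: BR = Downtown, leader payoff -4.
South Co.'s induced payoffs are 4, 1, 8, -4, so South Co. commits to Loc3. Subgame-perfect outcome: (Downtown, Loc3) with payoffs (6, 8).
Now find the simultaneous Nash equilibrium.
North Co.'s best replies: Loc1→Uptown; Loc2→Uptown; Loc3→Downtown; Loc4→Downtown.
South Co.'s best replies: Uptown→Loc1; Midtown→Loc3; Downtown→Loc2.
The unique mutual best reply is (Uptown, Loc1), giving (4, 4).
South Co.'s commitment gain: 8 − 4 = 4.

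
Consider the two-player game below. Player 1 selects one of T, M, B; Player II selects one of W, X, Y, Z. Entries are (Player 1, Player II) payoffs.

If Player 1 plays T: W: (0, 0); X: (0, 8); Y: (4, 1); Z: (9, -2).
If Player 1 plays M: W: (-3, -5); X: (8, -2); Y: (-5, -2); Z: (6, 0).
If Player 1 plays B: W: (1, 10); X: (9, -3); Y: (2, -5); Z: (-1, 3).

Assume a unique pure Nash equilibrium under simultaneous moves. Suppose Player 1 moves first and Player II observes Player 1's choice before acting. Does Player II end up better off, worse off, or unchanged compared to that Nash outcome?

worse off

Work backward from Player II's decision.
- T → Player II plays X (best of 0, 8, 1, -2); Player 1 gets 0.
- M → Player II plays Z (best of -5, -2, -2, 0); Player 1 gets 6.
- B → Player II plays W (best of 10, -3, -5, 3); Player 1 gets 1.
Maximizing over 0, 6, 1, Player 1 chooses M. Subgame-perfect outcome: (M, Z) with payoffs (6, 0).
Now find the simultaneous Nash equilibrium.
Player 1's best replies: W→B; X→B; Y→T; Z→T.
Player II's best replies: T→X; M→Z; B→W.
Only (B, W) has each player best-responding; Nash payoffs (1, 10).
Player II earns 0 sequentially versus 10 at the Nash outcome: worse off.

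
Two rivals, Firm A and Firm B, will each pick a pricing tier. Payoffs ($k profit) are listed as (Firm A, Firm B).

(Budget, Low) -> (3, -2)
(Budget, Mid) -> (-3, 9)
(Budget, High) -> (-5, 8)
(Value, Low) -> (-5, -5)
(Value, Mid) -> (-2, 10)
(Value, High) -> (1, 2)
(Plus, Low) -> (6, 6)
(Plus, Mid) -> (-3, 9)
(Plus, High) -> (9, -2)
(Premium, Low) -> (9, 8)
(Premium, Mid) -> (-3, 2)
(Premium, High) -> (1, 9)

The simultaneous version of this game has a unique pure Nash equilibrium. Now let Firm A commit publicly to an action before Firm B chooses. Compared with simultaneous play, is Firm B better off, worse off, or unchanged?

Backward induction with Firm A moving first.
- Budget → Firm B plays Mid (best of -2, 9, 8); Firm A gets -3.
- Value → Firm B plays Mid (best of -5, 10, 2); Firm A gets -2.
- Plus → Firm B plays Mid (best of 6, 9, -2); Firm A gets -3.
- Premium → Firm B plays High (best of 8, 2, 9); Firm A gets 1.
Among -3, -2, -3, 1, the best is 1 at Premium. Subgame-perfect outcome: (Premium, High) with payoffs (1, 9).
For the simultaneous game, intersect best replies.
Firm A's best replies: Low→Premium; Mid→Value; High→Plus.
Firm B's best replies: Budget→Mid; Value→Mid; Plus→Mid; Premium→High.
The unique mutual best reply is (Value, Mid), giving (-2, 10).
Firm B earns 9 sequentially versus 10 at the Nash outcome: worse off.

worse off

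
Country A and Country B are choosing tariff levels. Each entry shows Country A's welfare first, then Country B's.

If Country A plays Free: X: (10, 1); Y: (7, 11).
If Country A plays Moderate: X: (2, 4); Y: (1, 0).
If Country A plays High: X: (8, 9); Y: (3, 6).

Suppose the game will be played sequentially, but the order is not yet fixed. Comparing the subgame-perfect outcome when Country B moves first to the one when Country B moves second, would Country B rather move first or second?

If Country A leads: Country B's best replies are Free→Y, Moderate→X, High→X; Country A's induced payoffs 7, 2, 8; outcome (High, X), payoffs (8, 9).
If Country B leads: Country A's best replies are X→Free, Y→Free; Country B's induced payoffs 1, 11; outcome (Free, Y), payoffs (7, 11).
Country B gets 11 moving first and 9 moving second, so Country B prefers to move first.

first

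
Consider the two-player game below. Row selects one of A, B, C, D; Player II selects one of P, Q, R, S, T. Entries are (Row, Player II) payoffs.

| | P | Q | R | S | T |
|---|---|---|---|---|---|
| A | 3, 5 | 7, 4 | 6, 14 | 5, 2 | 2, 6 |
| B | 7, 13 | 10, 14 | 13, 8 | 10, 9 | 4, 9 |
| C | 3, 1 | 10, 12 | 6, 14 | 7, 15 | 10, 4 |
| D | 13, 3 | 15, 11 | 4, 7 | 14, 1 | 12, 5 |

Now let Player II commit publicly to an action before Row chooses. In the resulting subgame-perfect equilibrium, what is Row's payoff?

Work backward from Row's decision.
- P → Row plays D (best of 3, 7, 3, 13); Player II gets 3.
- Q → Row plays D (best of 7, 10, 10, 15); Player II gets 11.
- R → Row plays B (best of 6, 13, 6, 4); Player II gets 8.
- S → Row plays D (best of 5, 10, 7, 14); Player II gets 1.
- T → Row plays D (best of 2, 4, 10, 12); Player II gets 5.
Player II's induced payoffs are 3, 11, 8, 1, 5, so Player II commits to Q. Subgame-perfect outcome: (D, Q) with payoffs (15, 11).

15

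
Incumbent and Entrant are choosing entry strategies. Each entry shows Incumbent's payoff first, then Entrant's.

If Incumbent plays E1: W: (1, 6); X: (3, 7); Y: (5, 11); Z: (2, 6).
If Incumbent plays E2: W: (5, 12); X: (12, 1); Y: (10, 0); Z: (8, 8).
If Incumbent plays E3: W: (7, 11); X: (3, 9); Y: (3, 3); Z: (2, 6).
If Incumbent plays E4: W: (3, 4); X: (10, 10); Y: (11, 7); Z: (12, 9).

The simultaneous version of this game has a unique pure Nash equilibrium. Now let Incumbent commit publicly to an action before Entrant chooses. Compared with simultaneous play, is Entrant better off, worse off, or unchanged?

Solve by backward induction (Incumbent leads).
- E1 → Entrant plays Y (best of 6, 7, 11, 6); Incumbent gets 5.
- E2 → Entrant plays W (best of 12, 1, 0, 8); Incumbent gets 5.
- E3 → Entrant plays W (best of 11, 9, 3, 6); Incumbent gets 7.
- E4 → Entrant plays X (best of 4, 10, 7, 9); Incumbent gets 10.
Among 5, 5, 7, 10, the best is 10 at E4. Subgame-perfect outcome: (E4, X) with payoffs (10, 10).
Under simultaneous play:
Incumbent's best replies: W→E3; X→E2; Y→E4; Z→E4.
Entrant's best replies: E1→Y; E2→W; E3→W; E4→X.
Only (E3, W) has each player best-responding; Nash payoffs (7, 11).
Entrant earns 10 sequentially versus 11 at the Nash outcome: worse off.

worse off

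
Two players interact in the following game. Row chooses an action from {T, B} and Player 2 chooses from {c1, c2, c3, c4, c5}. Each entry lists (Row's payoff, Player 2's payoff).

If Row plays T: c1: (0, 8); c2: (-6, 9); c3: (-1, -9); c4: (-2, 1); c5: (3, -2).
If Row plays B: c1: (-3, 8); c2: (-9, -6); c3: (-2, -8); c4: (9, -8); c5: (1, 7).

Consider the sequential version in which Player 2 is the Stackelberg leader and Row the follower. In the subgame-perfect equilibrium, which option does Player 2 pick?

Backward induction with Player 2 moving first.
- c1: Row compares 0, -3 and picks T; Player 2 would get 8.
- c2: Row compares -6, -9 and picks T; Player 2 would get 9.
- c3: Row compares -1, -2 and picks T; Player 2 would get -9.
- c4: Row compares -2, 9 and picks B; Player 2 would get -8.
- c5: Row compares 3, 1 and picks T; Player 2 would get -2.
Player 2's induced payoffs are 8, 9, -9, -8, -2, so Player 2 commits to c2. Subgame-perfect outcome: (T, c2) with payoffs (-6, 9).

c2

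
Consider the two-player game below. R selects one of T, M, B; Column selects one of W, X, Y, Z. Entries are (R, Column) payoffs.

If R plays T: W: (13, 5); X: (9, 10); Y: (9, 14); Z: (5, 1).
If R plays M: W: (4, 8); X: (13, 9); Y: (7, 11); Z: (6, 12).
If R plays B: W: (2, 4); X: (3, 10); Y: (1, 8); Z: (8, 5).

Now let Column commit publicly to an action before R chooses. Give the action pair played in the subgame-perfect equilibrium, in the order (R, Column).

(T, Y)

R best-responds to each possible Column move:
- W: R compares 13, 4, 2 and picks T; Column would get 5.
- X: R compares 9, 13, 3 and picks M; Column would get 9.
- Y: R compares 9, 7, 1 and picks T; Column would get 14.
- Z: R compares 5, 6, 8 and picks B; Column would get 5.
Column's induced payoffs are 5, 9, 14, 5, so Column commits to Y. Subgame-perfect outcome: (T, Y) with payoffs (9, 14).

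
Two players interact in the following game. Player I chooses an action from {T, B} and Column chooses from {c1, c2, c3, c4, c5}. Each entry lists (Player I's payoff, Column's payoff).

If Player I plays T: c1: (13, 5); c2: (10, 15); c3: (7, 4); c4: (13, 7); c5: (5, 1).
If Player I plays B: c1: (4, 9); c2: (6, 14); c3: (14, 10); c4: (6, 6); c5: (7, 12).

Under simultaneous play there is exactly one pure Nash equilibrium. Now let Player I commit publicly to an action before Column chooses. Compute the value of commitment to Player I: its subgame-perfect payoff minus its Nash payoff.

Solve by backward induction (Player I leads).
- T → Column plays c2 (best of 5, 15, 4, 7, 1); Player I gets 10.
- B → Column plays c2 (best of 9, 14, 10, 6, 12); Player I gets 6.
Maximizing over 10, 6, Player I chooses T. Subgame-perfect outcome: (T, c2) with payoffs (10, 15).
Now find the simultaneous Nash equilibrium.
Player I's best replies: c1→T; c2→T; c3→B; c4→T; c5→B.
Column's best replies: T→c2; B→c2.
The unique mutual best reply is (T, c2), giving (10, 15).
Player I's commitment gain: 10 − 10 = 0.

0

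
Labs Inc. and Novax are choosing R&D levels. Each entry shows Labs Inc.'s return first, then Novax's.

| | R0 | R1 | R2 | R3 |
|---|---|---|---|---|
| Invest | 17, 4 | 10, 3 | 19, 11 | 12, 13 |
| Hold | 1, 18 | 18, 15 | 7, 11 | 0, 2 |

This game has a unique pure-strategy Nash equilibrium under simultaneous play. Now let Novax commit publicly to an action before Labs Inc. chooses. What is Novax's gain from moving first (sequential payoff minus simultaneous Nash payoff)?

2

Backward induction with Novax moving first.
- R0: BR = Invest, leader payoff 4.
- R1: BR = Hold, leader payoff 15.
- R2: BR = Invest, leader payoff 11.
- R3: BR = Invest, leader payoff 13.
Maximizing over 4, 15, 11, 13, Novax chooses R1. Subgame-perfect outcome: (Hold, R1) with payoffs (18, 15).
For the simultaneous game, intersect best replies.
Labs Inc.'s best replies: R0→Invest; R1→Hold; R2→Invest; R3→Invest.
Novax's best replies: Invest→R3; Hold→R0.
The unique mutual best reply is (Invest, R3), giving (12, 13).
Novax's commitment gain: 15 − 13 = 2.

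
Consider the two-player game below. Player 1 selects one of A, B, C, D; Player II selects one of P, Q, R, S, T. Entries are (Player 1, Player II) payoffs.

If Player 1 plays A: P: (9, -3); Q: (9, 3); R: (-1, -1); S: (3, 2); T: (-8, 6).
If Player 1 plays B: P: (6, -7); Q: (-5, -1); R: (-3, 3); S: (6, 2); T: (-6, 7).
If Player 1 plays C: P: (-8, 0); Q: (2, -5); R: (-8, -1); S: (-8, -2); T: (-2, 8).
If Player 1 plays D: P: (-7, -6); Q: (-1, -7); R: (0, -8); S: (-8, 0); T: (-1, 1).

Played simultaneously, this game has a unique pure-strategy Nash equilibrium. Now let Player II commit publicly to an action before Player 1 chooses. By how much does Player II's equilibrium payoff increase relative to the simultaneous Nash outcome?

Player 1 best-responds to each possible Player II move:
- P → Player 1 plays A (best of 9, 6, -8, -7); Player II gets -3.
- Q → Player 1 plays A (best of 9, -5, 2, -1); Player II gets 3.
- R → Player 1 plays D (best of -1, -3, -8, 0); Player II gets -8.
- S → Player 1 plays B (best of 3, 6, -8, -8); Player II gets 2.
- T → Player 1 plays D (best of -8, -6, -2, -1); Player II gets 1.
Among -3, 3, -8, 2, 1, the best is 3 at Q. Subgame-perfect outcome: (A, Q) with payoffs (9, 3).
Under simultaneous play:
Player 1's best replies: P→A; Q→A; R→D; S→B; T→D.
Player II's best replies: A→T; B→T; C→T; D→T.
The unique mutual best reply is (D, T), giving (-1, 1).
Player II's commitment gain: 3 − 1 = 2.

2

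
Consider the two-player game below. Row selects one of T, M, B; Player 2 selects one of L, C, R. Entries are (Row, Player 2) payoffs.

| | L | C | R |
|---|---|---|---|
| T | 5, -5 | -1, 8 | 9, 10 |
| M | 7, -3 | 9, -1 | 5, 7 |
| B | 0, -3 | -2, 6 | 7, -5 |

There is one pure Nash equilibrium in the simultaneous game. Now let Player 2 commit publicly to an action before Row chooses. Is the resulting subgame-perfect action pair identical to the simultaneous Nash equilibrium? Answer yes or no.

yes

Work backward from Row's decision.
- L: BR = M, leader payoff -3.
- C: BR = M, leader payoff -1.
- R: BR = T, leader payoff 10.
Among -3, -1, 10, the best is 10 at R. Subgame-perfect outcome: (T, R) with payoffs (9, 10).
Now find the simultaneous Nash equilibrium.
Row's best replies: L→M; C→M; R→T.
Player 2's best replies: T→R; M→R; B→C.
The unique mutual best reply is (T, R), giving (9, 10).
Sequential outcome (T, R) coincides with the Nash profile (T, R).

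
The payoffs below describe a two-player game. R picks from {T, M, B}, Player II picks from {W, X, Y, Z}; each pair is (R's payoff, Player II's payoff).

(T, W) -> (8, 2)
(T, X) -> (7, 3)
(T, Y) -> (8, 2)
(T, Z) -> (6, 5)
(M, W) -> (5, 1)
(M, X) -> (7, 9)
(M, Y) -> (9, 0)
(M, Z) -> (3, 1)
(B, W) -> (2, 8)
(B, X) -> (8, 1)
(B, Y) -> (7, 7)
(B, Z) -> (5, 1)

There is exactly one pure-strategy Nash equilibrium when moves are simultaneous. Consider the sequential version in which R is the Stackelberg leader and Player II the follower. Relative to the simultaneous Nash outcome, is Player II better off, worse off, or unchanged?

better off

Player II best-responds to each possible R move:
- T: BR = Z, leader payoff 6.
- M: BR = X, leader payoff 7.
- B: BR = W, leader payoff 2.
R's induced payoffs are 6, 7, 2, so R commits to M. Subgame-perfect outcome: (M, X) with payoffs (7, 9).
Under simultaneous play:
R's best replies: W→T; X→B; Y→M; Z→T.
Player II's best replies: T→Z; M→X; B→W.
Only (T, Z) has each player best-responding; Nash payoffs (6, 5).
Player II earns 9 sequentially versus 5 at the Nash outcome: better off.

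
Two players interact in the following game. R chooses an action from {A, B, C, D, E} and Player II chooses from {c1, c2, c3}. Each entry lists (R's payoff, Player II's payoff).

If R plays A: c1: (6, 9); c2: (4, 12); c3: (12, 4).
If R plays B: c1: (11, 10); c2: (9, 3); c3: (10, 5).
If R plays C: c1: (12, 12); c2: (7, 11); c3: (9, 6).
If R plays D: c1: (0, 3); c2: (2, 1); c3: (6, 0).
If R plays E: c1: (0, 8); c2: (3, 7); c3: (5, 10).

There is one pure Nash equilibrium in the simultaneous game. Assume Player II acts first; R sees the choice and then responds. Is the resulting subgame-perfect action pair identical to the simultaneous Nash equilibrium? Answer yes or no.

yes

Solve by backward induction (Player II leads).
- c1: BR = C, leader payoff 12.
- c2: BR = B, leader payoff 3.
- c3: BR = A, leader payoff 4.
Among 12, 3, 4, the best is 12 at c1. Subgame-perfect outcome: (C, c1) with payoffs (12, 12).
Under simultaneous play:
R's best replies: c1→C; c2→B; c3→A.
Player II's best replies: A→c2; B→c1; C→c1; D→c1; E→c3.
The unique mutual best reply is (C, c1), giving (12, 12).
Sequential outcome (C, c1) coincides with the Nash profile (C, c1).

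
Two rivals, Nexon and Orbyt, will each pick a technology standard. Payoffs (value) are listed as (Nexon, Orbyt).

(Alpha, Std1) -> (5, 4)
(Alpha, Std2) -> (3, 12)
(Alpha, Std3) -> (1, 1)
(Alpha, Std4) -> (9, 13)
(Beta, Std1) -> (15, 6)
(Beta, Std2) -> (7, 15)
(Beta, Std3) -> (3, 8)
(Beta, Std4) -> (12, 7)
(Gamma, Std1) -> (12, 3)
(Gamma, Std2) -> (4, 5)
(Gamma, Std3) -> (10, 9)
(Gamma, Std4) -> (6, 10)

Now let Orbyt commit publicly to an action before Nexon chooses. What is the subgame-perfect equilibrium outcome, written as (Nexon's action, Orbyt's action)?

Nexon best-responds to each possible Orbyt move:
- Std1: BR = Beta, leader payoff 6.
- Std2: BR = Beta, leader payoff 15.
- Std3: BR = Gamma, leader payoff 9.
- Std4: BR = Beta, leader payoff 7.
Maximizing over 6, 15, 9, 7, Orbyt chooses Std2. Subgame-perfect outcome: (Beta, Std2) with payoffs (7, 15).

(Beta, Std2)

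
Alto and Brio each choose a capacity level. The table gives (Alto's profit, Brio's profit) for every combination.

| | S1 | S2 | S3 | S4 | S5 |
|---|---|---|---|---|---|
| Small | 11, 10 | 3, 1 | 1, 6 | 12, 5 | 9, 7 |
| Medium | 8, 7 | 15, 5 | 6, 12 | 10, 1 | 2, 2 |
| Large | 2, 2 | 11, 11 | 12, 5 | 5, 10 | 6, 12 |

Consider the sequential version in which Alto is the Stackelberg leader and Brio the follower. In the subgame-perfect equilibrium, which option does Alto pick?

Small

Brio best-responds to each possible Alto move:
- Small: Brio compares 10, 1, 6, 5, 7 and picks S1; Alto would get 11.
- Medium: Brio compares 7, 5, 12, 1, 2 and picks S3; Alto would get 6.
- Large: Brio compares 2, 11, 5, 10, 12 and picks S5; Alto would get 6.
Alto's induced payoffs are 11, 6, 6, so Alto commits to Small. Subgame-perfect outcome: (Small, S1) with payoffs (11, 10).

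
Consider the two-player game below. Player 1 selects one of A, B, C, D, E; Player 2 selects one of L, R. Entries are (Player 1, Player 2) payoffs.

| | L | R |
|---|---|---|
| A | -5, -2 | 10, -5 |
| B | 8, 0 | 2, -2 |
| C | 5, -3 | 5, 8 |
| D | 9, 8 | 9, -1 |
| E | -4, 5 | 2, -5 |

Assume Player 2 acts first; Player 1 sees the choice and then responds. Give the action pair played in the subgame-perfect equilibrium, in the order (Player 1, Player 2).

(D, L)

Work backward from Player 1's decision.
- L: Player 1 compares -5, 8, 5, 9, -4 and picks D; Player 2 would get 8.
- R: Player 1 compares 10, 2, 5, 9, 2 and picks A; Player 2 would get -5.
Maximizing over 8, -5, Player 2 chooses L. Subgame-perfect outcome: (D, L) with payoffs (9, 8).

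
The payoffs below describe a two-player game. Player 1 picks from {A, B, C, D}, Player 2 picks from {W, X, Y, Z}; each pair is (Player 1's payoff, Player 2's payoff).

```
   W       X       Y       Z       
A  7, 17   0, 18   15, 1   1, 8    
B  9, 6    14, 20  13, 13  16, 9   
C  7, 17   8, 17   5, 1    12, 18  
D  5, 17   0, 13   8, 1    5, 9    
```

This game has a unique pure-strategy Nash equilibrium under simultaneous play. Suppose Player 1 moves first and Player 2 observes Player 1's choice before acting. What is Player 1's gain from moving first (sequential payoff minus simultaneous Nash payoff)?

0

Solve by backward induction (Player 1 leads).
- A → Player 2 plays X (best of 17, 18, 1, 8); Player 1 gets 0.
- B → Player 2 plays X (best of 6, 20, 13, 9); Player 1 gets 14.
- C → Player 2 plays Z (best of 17, 17, 1, 18); Player 1 gets 12.
- D → Player 2 plays W (best of 17, 13, 1, 9); Player 1 gets 5.
Player 1's induced payoffs are 0, 14, 12, 5, so Player 1 commits to B. Subgame-perfect outcome: (B, X) with payoffs (14, 20).
Now find the simultaneous Nash equilibrium.
Player 1's best replies: W→B; X→B; Y→A; Z→B.
Player 2's best replies: A→X; B→X; C→Z; D→W.
The unique mutual best reply is (B, X), giving (14, 20).
Player 1's commitment gain: 14 − 14 = 0.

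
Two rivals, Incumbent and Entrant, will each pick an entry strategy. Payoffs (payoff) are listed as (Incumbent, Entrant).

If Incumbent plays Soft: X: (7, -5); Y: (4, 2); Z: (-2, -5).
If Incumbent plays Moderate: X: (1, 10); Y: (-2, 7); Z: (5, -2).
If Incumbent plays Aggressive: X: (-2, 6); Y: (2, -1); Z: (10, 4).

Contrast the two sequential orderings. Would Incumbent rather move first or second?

second

If Incumbent leads: Entrant's best replies are Soft→Y, Moderate→X, Aggressive→X; Incumbent's induced payoffs 4, 1, -2; outcome (Soft, Y), payoffs (4, 2).
If Entrant leads: Incumbent's best replies are X→Soft, Y→Soft, Z→Aggressive; Entrant's induced payoffs -5, 2, 4; outcome (Aggressive, Z), payoffs (10, 4).
Incumbent gets 4 moving first and 10 moving second, so Incumbent prefers to move second.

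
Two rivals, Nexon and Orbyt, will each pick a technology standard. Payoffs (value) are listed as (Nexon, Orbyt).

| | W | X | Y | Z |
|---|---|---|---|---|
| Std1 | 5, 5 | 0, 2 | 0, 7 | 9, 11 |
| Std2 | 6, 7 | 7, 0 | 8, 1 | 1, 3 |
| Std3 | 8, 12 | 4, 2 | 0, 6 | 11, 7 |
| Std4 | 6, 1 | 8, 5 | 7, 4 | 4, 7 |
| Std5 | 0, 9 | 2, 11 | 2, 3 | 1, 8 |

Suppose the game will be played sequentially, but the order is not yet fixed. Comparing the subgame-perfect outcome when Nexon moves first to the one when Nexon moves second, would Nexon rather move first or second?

first

If Nexon leads: Orbyt's best replies are Std1→Z, Std2→W, Std3→W, Std4→Z, Std5→X; Nexon's induced payoffs 9, 6, 8, 4, 2; outcome (Std1, Z), payoffs (9, 11).
If Orbyt leads: Nexon's best replies are W→Std3, X→Std4, Y→Std2, Z→Std3; Orbyt's induced payoffs 12, 5, 1, 7; outcome (Std3, W), payoffs (8, 12).
Nexon gets 9 moving first and 8 moving second, so Nexon prefers to move first.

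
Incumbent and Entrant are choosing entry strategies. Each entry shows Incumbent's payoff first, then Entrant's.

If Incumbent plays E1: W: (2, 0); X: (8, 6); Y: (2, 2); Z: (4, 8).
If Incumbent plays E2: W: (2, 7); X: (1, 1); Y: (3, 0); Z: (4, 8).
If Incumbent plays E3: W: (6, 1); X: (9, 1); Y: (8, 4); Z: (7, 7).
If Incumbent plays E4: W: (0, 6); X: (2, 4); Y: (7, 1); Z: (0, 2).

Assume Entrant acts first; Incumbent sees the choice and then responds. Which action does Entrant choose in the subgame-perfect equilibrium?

Work backward from Incumbent's decision.
- W → Incumbent plays E3 (best of 2, 2, 6, 0); Entrant gets 1.
- X → Incumbent plays E3 (best of 8, 1, 9, 2); Entrant gets 1.
- Y → Incumbent plays E3 (best of 2, 3, 8, 7); Entrant gets 4.
- Z → Incumbent plays E3 (best of 4, 4, 7, 0); Entrant gets 7.
Maximizing over 1, 1, 4, 7, Entrant chooses Z. Subgame-perfect outcome: (E3, Z) with payoffs (7, 7).

Z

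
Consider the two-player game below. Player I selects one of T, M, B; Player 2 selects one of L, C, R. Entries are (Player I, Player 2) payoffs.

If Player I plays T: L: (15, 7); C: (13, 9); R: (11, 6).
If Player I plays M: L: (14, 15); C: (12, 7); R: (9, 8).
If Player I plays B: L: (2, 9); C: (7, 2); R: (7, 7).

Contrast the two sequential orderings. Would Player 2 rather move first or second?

If Player I leads: Player 2's best replies are T→C, M→L, B→L; Player I's induced payoffs 13, 14, 2; outcome (M, L), payoffs (14, 15).
If Player 2 leads: Player I's best replies are L→T, C→T, R→T; Player 2's induced payoffs 7, 9, 6; outcome (T, C), payoffs (13, 9).
Player 2 gets 9 moving first and 15 moving second, so Player 2 prefers to move second.

second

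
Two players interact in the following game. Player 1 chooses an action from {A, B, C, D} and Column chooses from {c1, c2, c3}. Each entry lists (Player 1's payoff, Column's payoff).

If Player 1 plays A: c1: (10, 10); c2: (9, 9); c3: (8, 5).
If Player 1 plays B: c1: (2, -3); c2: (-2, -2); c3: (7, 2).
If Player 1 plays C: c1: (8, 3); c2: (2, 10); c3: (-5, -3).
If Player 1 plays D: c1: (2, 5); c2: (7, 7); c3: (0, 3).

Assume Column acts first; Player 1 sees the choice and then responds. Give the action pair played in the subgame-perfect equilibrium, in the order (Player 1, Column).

(A, c1)

Work backward from Player 1's decision.
- c1 → Player 1 plays A (best of 10, 2, 8, 2); Column gets 10.
- c2 → Player 1 plays A (best of 9, -2, 2, 7); Column gets 9.
- c3 → Player 1 plays A (best of 8, 7, -5, 0); Column gets 5.
Maximizing over 10, 9, 5, Column chooses c1. Subgame-perfect outcome: (A, c1) with payoffs (10, 10).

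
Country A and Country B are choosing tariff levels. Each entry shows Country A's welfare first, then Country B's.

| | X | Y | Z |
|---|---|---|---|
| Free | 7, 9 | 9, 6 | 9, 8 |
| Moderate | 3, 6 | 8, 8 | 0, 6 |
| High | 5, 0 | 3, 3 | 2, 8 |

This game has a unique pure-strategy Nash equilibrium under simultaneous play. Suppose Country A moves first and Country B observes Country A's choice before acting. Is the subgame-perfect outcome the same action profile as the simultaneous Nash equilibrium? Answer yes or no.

Work backward from Country B's decision.
- Free: Country B compares 9, 6, 8 and picks X; Country A would get 7.
- Moderate: Country B compares 6, 8, 6 and picks Y; Country A would get 8.
- High: Country B compares 0, 3, 8 and picks Z; Country A would get 2.
Maximizing over 7, 8, 2, Country A chooses Moderate. Subgame-perfect outcome: (Moderate, Y) with payoffs (8, 8).
Now find the simultaneous Nash equilibrium.
Country A's best replies: X→Free; Y→Free; Z→Free.
Country B's best replies: Free→X; Moderate→Y; High→Z.
Only (Free, X) has each player best-responding; Nash payoffs (7, 9).
Sequential outcome (Moderate, Y) differs from the Nash profile (Free, X).

no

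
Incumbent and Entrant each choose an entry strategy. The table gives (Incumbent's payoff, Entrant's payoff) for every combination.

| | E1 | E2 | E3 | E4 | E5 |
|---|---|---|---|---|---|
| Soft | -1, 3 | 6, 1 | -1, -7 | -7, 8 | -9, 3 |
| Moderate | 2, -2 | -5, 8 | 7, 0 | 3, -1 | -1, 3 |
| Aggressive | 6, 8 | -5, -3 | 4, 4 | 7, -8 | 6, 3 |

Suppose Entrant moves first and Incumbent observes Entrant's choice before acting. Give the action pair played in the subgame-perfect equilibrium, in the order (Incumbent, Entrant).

(Aggressive, E1)

Solve by backward induction (Entrant leads).
- E1: Incumbent compares -1, 2, 6 and picks Aggressive; Entrant would get 8.
- E2: Incumbent compares 6, -5, -5 and picks Soft; Entrant would get 1.
- E3: Incumbent compares -1, 7, 4 and picks Moderate; Entrant would get 0.
- E4: Incumbent compares -7, 3, 7 and picks Aggressive; Entrant would get -8.
- E5: Incumbent compares -9, -1, 6 and picks Aggressive; Entrant would get 3.
Maximizing over 8, 1, 0, -8, 3, Entrant chooses E1. Subgame-perfect outcome: (Aggressive, E1) with payoffs (6, 8).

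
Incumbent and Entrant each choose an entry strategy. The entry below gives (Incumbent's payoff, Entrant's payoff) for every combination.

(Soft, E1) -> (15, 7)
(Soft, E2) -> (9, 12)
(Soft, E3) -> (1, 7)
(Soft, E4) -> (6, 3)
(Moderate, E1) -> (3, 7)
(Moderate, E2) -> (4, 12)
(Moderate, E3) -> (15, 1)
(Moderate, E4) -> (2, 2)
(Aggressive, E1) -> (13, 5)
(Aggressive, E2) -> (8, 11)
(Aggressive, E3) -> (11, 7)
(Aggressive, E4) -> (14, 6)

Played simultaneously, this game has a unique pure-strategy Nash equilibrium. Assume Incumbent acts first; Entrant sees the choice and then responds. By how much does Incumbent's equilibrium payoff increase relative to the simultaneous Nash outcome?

Solve by backward induction (Incumbent leads).
- Soft → Entrant plays E2 (best of 7, 12, 7, 3); Incumbent gets 9.
- Moderate → Entrant plays E2 (best of 7, 12, 1, 2); Incumbent gets 4.
- Aggressive → Entrant plays E2 (best of 5, 11, 7, 6); Incumbent gets 8.
Maximizing over 9, 4, 8, Incumbent chooses Soft. Subgame-perfect outcome: (Soft, E2) with payoffs (9, 12).
Under simultaneous play:
Incumbent's best replies: E1→Soft; E2→Soft; E3→Moderate; E4→Aggressive.
Entrant's best replies: Soft→E2; Moderate→E2; Aggressive→E2.
Only (Soft, E2) has each player best-responding; Nash payoffs (9, 12).
Incumbent's commitment gain: 9 − 9 = 0.

0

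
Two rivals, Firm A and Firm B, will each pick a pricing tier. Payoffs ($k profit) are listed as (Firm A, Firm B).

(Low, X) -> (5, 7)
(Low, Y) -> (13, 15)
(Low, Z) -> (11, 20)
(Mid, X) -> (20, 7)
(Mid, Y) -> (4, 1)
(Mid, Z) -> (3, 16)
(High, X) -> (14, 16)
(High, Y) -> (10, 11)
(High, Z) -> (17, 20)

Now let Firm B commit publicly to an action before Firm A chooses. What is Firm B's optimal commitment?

Backward induction with Firm B moving first.
- X → Firm A plays Mid (best of 5, 20, 14); Firm B gets 7.
- Y → Firm A plays Low (best of 13, 4, 10); Firm B gets 15.
- Z → Firm A plays High (best of 11, 3, 17); Firm B gets 20.
Firm B's induced payoffs are 7, 15, 20, so Firm B commits to Z. Subgame-perfect outcome: (High, Z) with payoffs (17, 20).

Z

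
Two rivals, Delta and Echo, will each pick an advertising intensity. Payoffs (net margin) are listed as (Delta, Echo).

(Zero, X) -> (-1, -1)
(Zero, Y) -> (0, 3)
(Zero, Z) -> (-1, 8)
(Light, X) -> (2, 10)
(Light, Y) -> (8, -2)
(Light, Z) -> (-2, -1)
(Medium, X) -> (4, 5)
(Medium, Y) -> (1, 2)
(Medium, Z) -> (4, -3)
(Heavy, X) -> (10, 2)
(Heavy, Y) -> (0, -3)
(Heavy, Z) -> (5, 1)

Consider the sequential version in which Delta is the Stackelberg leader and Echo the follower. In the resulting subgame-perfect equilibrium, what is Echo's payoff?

Backward induction with Delta moving first.
- Zero: Echo compares -1, 3, 8 and picks Z; Delta would get -1.
- Light: Echo compares 10, -2, -1 and picks X; Delta would get 2.
- Medium: Echo compares 5, 2, -3 and picks X; Delta would get 4.
- Heavy: Echo compares 2, -3, 1 and picks X; Delta would get 10.
Delta's induced payoffs are -1, 2, 4, 10, so Delta commits to Heavy. Subgame-perfect outcome: (Heavy, X) with payoffs (10, 2).

2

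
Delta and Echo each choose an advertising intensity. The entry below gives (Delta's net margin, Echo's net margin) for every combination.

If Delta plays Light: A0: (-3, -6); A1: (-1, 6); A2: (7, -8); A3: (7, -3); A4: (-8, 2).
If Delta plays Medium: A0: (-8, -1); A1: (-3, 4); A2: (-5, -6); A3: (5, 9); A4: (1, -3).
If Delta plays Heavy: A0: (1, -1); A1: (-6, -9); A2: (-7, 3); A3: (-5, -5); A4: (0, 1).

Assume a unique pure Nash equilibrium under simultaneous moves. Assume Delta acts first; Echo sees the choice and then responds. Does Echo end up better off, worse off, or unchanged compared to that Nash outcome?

better off

Solve by backward induction (Delta leads).
- Light → Echo plays A1 (best of -6, 6, -8, -3, 2); Delta gets -1.
- Medium → Echo plays A3 (best of -1, 4, -6, 9, -3); Delta gets 5.
- Heavy → Echo plays A2 (best of -1, -9, 3, -5, 1); Delta gets -7.
Among -1, 5, -7, the best is 5 at Medium. Subgame-perfect outcome: (Medium, A3) with payoffs (5, 9).
Under simultaneous play:
Delta's best replies: A0→Heavy; A1→Light; A2→Light; A3→Light; A4→Medium.
Echo's best replies: Light→A1; Medium→A3; Heavy→A2.
The unique mutual best reply is (Light, A1), giving (-1, 6).
Echo earns 9 sequentially versus 6 at the Nash outcome: better off.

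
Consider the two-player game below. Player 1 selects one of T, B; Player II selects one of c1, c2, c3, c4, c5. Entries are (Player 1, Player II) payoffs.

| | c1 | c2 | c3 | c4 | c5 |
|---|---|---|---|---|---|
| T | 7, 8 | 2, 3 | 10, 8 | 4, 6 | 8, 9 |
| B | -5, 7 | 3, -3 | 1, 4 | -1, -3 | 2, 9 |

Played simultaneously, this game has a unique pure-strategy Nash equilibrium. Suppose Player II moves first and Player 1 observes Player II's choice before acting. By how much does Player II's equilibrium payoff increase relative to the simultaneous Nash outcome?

Solve by backward induction (Player II leads).
- c1 → Player 1 plays T (best of 7, -5); Player II gets 8.
- c2 → Player 1 plays B (best of 2, 3); Player II gets -3.
- c3 → Player 1 plays T (best of 10, 1); Player II gets 8.
- c4 → Player 1 plays T (best of 4, -1); Player II gets 6.
- c5 → Player 1 plays T (best of 8, 2); Player II gets 9.
Among 8, -3, 8, 6, 9, the best is 9 at c5. Subgame-perfect outcome: (T, c5) with payoffs (8, 9).
Now find the simultaneous Nash equilibrium.
Player 1's best replies: c1→T; c2→B; c3→T; c4→T; c5→T.
Player II's best replies: T→c5; B→c5.
The unique mutual best reply is (T, c5), giving (8, 9).
Player II's commitment gain: 9 − 9 = 0.

0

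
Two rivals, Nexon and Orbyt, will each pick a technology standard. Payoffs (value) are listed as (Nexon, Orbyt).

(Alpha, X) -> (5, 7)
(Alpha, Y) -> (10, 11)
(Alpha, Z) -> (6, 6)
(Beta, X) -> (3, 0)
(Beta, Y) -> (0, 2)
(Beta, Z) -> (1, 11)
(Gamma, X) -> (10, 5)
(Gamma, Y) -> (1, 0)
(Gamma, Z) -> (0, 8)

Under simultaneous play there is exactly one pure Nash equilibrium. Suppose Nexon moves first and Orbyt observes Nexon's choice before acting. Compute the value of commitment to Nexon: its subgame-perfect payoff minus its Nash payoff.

Backward induction with Nexon moving first.
- Alpha → Orbyt plays Y (best of 7, 11, 6); Nexon gets 10.
- Beta → Orbyt plays Z (best of 0, 2, 11); Nexon gets 1.
- Gamma → Orbyt plays Z (best of 5, 0, 8); Nexon gets 0.
Nexon's induced payoffs are 10, 1, 0, so Nexon commits to Alpha. Subgame-perfect outcome: (Alpha, Y) with payoffs (10, 11).
Under simultaneous play:
Nexon's best replies: X→Gamma; Y→Alpha; Z→Alpha.
Orbyt's best replies: Alpha→Y; Beta→Z; Gamma→Z.
The unique mutual best reply is (Alpha, Y), giving (10, 11).
Nexon's commitment gain: 10 − 10 = 0.

0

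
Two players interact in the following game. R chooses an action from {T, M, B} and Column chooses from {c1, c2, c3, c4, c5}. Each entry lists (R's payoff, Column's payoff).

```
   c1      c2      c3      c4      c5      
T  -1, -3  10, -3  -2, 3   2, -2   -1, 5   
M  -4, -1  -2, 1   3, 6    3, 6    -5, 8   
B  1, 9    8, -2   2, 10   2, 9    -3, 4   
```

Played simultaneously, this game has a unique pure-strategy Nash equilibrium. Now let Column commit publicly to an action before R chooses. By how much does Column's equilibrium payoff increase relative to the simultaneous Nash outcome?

R best-responds to each possible Column move:
- c1: BR = B, leader payoff 9.
- c2: BR = T, leader payoff -3.
- c3: BR = M, leader payoff 6.
- c4: BR = M, leader payoff 6.
- c5: BR = T, leader payoff 5.
Maximizing over 9, -3, 6, 6, 5, Column chooses c1. Subgame-perfect outcome: (B, c1) with payoffs (1, 9).
Now find the simultaneous Nash equilibrium.
R's best replies: c1→B; c2→T; c3→M; c4→M; c5→T.
Column's best replies: T→c5; M→c5; B→c3.
Only (T, c5) has each player best-responding; Nash payoffs (-1, 5).
Column's commitment gain: 9 − 5 = 4.

4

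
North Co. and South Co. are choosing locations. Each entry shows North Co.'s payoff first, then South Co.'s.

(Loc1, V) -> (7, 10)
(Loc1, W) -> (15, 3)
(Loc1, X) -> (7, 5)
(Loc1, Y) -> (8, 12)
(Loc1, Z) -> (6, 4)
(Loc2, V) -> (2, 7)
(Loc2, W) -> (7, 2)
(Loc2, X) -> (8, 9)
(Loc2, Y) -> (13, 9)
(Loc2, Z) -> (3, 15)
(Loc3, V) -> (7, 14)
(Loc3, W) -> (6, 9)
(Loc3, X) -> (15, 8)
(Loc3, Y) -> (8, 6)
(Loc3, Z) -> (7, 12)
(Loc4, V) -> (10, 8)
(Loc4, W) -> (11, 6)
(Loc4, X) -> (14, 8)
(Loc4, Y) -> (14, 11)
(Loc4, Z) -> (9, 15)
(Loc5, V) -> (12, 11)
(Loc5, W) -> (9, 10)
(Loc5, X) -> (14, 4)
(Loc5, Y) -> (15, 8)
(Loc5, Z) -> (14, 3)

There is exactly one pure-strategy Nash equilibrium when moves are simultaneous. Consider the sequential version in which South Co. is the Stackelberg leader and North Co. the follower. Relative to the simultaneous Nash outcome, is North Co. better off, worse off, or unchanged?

unchanged

Work backward from North Co.'s decision.
- V: North Co. compares 7, 2, 7, 10, 12 and picks Loc5; South Co. would get 11.
- W: North Co. compares 15, 7, 6, 11, 9 and picks Loc1; South Co. would get 3.
- X: North Co. compares 7, 8, 15, 14, 14 and picks Loc3; South Co. would get 8.
- Y: North Co. compares 8, 13, 8, 14, 15 and picks Loc5; South Co. would get 8.
- Z: North Co. compares 6, 3, 7, 9, 14 and picks Loc5; South Co. would get 3.
Among 11, 3, 8, 8, 3, the best is 11 at V. Subgame-perfect outcome: (Loc5, V) with payoffs (12, 11).
Under simultaneous play:
North Co.'s best replies: V→Loc5; W→Loc1; X→Loc3; Y→Loc5; Z→Loc5.
South Co.'s best replies: Loc1→Y; Loc2→Z; Loc3→V; Loc4→Z; Loc5→V.
The unique mutual best reply is (Loc5, V), giving (12, 11).
North Co. earns 12 sequentially versus 12 at the Nash outcome: unchanged.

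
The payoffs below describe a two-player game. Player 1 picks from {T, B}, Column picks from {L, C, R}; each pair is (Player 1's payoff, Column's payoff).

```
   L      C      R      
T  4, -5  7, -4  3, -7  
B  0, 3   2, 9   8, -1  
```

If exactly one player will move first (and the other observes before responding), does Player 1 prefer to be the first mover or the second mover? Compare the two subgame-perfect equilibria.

If Player 1 leads: Column's best replies are T→C, B→C; Player 1's induced payoffs 7, 2; outcome (T, C), payoffs (7, -4).
If Column leads: Player 1's best replies are L→T, C→T, R→B; Column's induced payoffs -5, -4, -1; outcome (B, R), payoffs (8, -1).
Player 1 gets 7 moving first and 8 moving second, so Player 1 prefers to move second.

second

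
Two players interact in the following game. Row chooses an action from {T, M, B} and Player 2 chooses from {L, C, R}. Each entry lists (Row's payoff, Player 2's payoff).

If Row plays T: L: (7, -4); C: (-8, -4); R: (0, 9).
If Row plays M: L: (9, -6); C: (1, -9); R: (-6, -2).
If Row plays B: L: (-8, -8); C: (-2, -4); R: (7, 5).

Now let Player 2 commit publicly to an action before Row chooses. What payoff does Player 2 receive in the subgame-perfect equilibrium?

Row best-responds to each possible Player 2 move:
- L → Row plays M (best of 7, 9, -8); Player 2 gets -6.
- C → Row plays M (best of -8, 1, -2); Player 2 gets -9.
- R → Row plays B (best of 0, -6, 7); Player 2 gets 5.
Player 2's induced payoffs are -6, -9, 5, so Player 2 commits to R. Subgame-perfect outcome: (B, R) with payoffs (7, 5).

5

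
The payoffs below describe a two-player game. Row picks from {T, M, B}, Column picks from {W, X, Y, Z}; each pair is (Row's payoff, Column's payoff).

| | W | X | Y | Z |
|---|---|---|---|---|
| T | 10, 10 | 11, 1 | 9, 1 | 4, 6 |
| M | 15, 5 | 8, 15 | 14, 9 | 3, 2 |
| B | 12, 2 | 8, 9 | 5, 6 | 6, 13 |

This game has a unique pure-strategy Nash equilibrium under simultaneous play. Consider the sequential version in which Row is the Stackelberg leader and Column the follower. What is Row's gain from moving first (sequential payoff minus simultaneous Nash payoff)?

4

Solve by backward induction (Row leads).
- T: Column compares 10, 1, 1, 6 and picks W; Row would get 10.
- M: Column compares 5, 15, 9, 2 and picks X; Row would get 8.
- B: Column compares 2, 9, 6, 13 and picks Z; Row would get 6.
Maximizing over 10, 8, 6, Row chooses T. Subgame-perfect outcome: (T, W) with payoffs (10, 10).
For the simultaneous game, intersect best replies.
Row's best replies: W→M; X→T; Y→M; Z→B.
Column's best replies: T→W; M→X; B→Z.
The unique mutual best reply is (B, Z), giving (6, 13).
Row's commitment gain: 10 − 6 = 4.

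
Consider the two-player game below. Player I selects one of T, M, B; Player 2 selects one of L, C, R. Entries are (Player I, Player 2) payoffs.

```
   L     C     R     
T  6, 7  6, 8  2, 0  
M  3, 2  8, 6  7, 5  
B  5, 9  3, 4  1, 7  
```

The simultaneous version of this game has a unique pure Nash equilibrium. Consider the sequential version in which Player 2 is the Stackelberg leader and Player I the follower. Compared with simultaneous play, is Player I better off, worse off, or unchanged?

worse off

Player I best-responds to each possible Player 2 move:
- L: Player I compares 6, 3, 5 and picks T; Player 2 would get 7.
- C: Player I compares 6, 8, 3 and picks M; Player 2 would get 6.
- R: Player I compares 2, 7, 1 and picks M; Player 2 would get 5.
Among 7, 6, 5, the best is 7 at L. Subgame-perfect outcome: (T, L) with payoffs (6, 7).
Now find the simultaneous Nash equilibrium.
Player I's best replies: L→T; C→M; R→M.
Player 2's best replies: T→C; M→C; B→L.
Only (M, C) has each player best-responding; Nash payoffs (8, 6).
Player I earns 6 sequentially versus 8 at the Nash outcome: worse off.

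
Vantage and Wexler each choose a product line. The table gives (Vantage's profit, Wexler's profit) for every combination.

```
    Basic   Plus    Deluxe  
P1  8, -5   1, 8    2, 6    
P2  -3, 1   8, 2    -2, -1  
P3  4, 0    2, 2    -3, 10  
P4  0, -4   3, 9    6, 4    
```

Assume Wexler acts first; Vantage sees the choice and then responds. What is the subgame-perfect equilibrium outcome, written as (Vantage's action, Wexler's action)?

(P4, Deluxe)

Work backward from Vantage's decision.
- Basic: Vantage compares 8, -3, 4, 0 and picks P1; Wexler would get -5.
- Plus: Vantage compares 1, 8, 2, 3 and picks P2; Wexler would get 2.
- Deluxe: Vantage compares 2, -2, -3, 6 and picks P4; Wexler would get 4.
Maximizing over -5, 2, 4, Wexler chooses Deluxe. Subgame-perfect outcome: (P4, Deluxe) with payoffs (6, 4).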